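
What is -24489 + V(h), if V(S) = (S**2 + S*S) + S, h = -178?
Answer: 38701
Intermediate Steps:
V(S) = S + 2*S**2 (V(S) = (S**2 + S**2) + S = 2*S**2 + S = S + 2*S**2)
-24489 + V(h) = -24489 - 178*(1 + 2*(-178)) = -24489 - 178*(1 - 356) = -24489 - 178*(-355) = -24489 + 63190 = 38701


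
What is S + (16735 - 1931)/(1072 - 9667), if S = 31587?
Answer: 271475461/8595 ≈ 31585.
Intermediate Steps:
S + (16735 - 1931)/(1072 - 9667) = 31587 + (16735 - 1931)/(1072 - 9667) = 31587 + 14804/(-8595) = 31587 + 14804*(-1/8595) = 31587 - 14804/8595 = 271475461/8595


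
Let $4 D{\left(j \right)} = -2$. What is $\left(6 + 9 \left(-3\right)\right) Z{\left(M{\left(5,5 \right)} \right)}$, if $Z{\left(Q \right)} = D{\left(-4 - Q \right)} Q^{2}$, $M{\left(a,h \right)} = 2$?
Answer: $42$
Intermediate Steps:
$D{\left(j \right)} = - \frac{1}{2}$ ($D{\left(j \right)} = \frac{1}{4} \left(-2\right) = - \frac{1}{2}$)
$Z{\left(Q \right)} = - \frac{Q^{2}}{2}$
$\left(6 + 9 \left(-3\right)\right) Z{\left(M{\left(5,5 \right)} \right)} = \left(6 + 9 \left(-3\right)\right) \left(- \frac{2^{2}}{2}\right) = \left(6 - 27\right) \left(\left(- \frac{1}{2}\right) 4\right) = \left(-21\right) \left(-2\right) = 42$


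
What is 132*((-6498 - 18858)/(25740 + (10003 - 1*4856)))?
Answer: -3346992/30887 ≈ -108.36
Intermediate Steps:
132*((-6498 - 18858)/(25740 + (10003 - 1*4856))) = 132*(-25356/(25740 + (10003 - 4856))) = 132*(-25356/(25740 + 5147)) = 132*(-25356/30887) = -3346992/30887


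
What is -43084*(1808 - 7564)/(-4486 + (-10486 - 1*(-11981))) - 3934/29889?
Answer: -2470743276550/29799333 ≈ -82913.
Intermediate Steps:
-43084*(1808 - 7564)/(-4486 + (-10486 - 1*(-11981))) - 3934/29889 = -43084*(-5756/(-4486 + (-10486 + 11981))) - 3934*1/29889 = -43084*(-5756/(-4486 + 1495)) - 3934/29889 = -43084/((-2991*(-1/5756))) - 3934/29889 = -43084/2991/5756 - 3934/29889 = -43084*5756/2991 - 3934/29889 = -247991504/2991 - 3934/29889 = -2470743276550/29799333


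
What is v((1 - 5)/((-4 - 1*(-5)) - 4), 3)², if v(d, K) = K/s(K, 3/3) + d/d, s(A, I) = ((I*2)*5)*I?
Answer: 169/100 ≈ 1.6900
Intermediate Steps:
s(A, I) = 10*I² (s(A, I) = ((2*I)*5)*I = (10*I)*I = 10*I²)
v(d, K) = 1 + K/10 (v(d, K) = K/((10*(3/3)²)) + d/d = K/((10*(3*(⅓))²)) + 1 = K/((10*1²)) + 1 = K/((10*1)) + 1 = K/10 + 1 = 1 + K/10)
v((1 - 5)/((-4 - 1*(-5)) - 4), 3)² = (1 + (⅒)*3)² = (1 + 3/10)² = (13/10)² = 169/100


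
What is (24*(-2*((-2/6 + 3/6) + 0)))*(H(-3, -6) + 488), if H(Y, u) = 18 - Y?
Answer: -4072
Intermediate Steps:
(24*(-2*((-2/6 + 3/6) + 0)))*(H(-3, -6) + 488) = (24*(-2*((-2/6 + 3/6) + 0)))*((18 - 1*(-3)) + 488) = (24*(-2*((-2*1/6 + 3*(1/6)) + 0)))*((18 + 3) + 488) = (24*(-2*((-1/3 + 1/2) + 0)))*(21 + 488) = (24*(-2*(1/6 + 0)))*509 = (24*(-2*1/6))*509 = (24*(-1/3))*509 = -8*509 = -4072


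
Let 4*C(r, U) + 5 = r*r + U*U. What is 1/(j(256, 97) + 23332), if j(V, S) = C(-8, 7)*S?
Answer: 1/25951 ≈ 3.8534e-5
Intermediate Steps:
C(r, U) = -5/4 + U²/4 + r²/4 (C(r, U) = -5/4 + (r*r + U*U)/4 = -5/4 + (r² + U²)/4 = -5/4 + (U² + r²)/4 = -5/4 + (U²/4 + r²/4) = -5/4 + U²/4 + r²/4)
j(V, S) = 27*S (j(V, S) = (-5/4 + (¼)*7² + (¼)*(-8)²)*S = (-5/4 + (¼)*49 + (¼)*64)*S = (-5/4 + 49/4 + 16)*S = 27*S)
1/(j(256, 97) + 23332) = 1/(27*97 + 23332) = 1/(2619 + 23332) = 1/25951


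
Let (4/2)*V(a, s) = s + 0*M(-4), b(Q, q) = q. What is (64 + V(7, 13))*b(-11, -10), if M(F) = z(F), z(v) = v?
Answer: -705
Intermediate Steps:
M(F) = F
V(a, s) = s/2 (V(a, s) = (s + 0*(-4))/2 = (s + 0)/2 = s/2)
(64 + V(7, 13))*b(-11, -10) = (64 + (1/2)*13)*(-10) = (64 + 13/2)*(-10) = (141/2)*(-10) = -705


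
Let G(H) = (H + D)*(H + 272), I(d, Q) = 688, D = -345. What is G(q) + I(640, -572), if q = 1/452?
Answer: -19031359203/204304 ≈ -93152.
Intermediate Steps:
q = 1/452 ≈ 0.0022124
G(H) = (-345 + H)*(272 + H) (G(H) = (H - 345)*(H + 272) = (-345 + H)*(272 + H))
G(q) + I(640, -572) = (-93840 + (1/452)² - 73*1/452) + 688 = (-93840 + 1/204304 - 73/452) + 688 = -19171920355/204304 + 688 = -19031359203/204304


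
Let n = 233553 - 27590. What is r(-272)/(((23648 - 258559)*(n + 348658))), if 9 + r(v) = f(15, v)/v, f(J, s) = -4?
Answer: 611/8859487013708 ≈ 6.8966e-11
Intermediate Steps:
n = 205963
r(v) = -9 - 4/v
r(-272)/(((23648 - 258559)*(n + 348658))) = (-9 - 4/(-272))/(((23648 - 258559)*(205963 + 348658))) = (-9 - 4*(-1/272))/((-234911*554621)) = (-9 + 1/68)/(-130286573731) = -611/68*(-1/130286573731) = 611/8859487013708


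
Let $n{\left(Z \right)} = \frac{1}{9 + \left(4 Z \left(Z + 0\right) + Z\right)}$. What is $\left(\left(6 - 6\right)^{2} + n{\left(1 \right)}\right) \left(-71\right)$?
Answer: $- \frac{71}{14} \approx -5.0714$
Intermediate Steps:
$n{\left(Z \right)} = \frac{1}{9 + Z + 4 Z^{2}}$ ($n{\left(Z \right)} = \frac{1}{9 + \left(4 Z Z + Z\right)} = \frac{1}{9 + \left(4 Z^{2} + Z\right)} = \frac{1}{9 + \left(Z + 4 Z^{2}\right)} = \frac{1}{9 + Z + 4 Z^{2}}$)
$\left(\left(6 - 6\right)^{2} + n{\left(1 \right)}\right) \left(-71\right) = \left(\left(6 - 6\right)^{2} + \frac{1}{9 + 1 + 4 \cdot 1^{2}}\right) \left(-71\right) = \left(0^{2} + \frac{1}{9 + 1 + 4 \cdot 1}\right) \left(-71\right) = \left(0 + \frac{1}{9 + 1 + 4}\right) \left(-71\right) = \left(0 + \frac{1}{14}\right) \left(-71\right) = \frac{1}{14} \left(-71\right) = - \frac{71}{14}$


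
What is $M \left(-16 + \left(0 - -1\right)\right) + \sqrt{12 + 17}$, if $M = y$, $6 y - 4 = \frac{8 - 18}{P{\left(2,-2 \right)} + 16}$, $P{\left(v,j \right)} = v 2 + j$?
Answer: $- \frac{155}{18} + \sqrt{29} \approx -3.2259$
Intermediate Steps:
$P{\left(v,j \right)} = j + 2 v$ ($P{\left(v,j \right)} = 2 v + j = j + 2 v$)
$y = \frac{31}{54}$ ($y = \frac{2}{3} + \frac{\left(8 - 18\right) \frac{1}{\left(-2 + 2 \cdot 2\right) + 16}}{6} = \frac{2}{3} + \frac{\left(-10\right) \frac{1}{\left(-2 + 4\right) + 16}}{6} = \frac{2}{3} + \frac{\left(-10\right) \frac{1}{2 + 16}}{6} = \frac{2}{3} + \frac{\left(-10\right) \frac{1}{18}}{6} = \frac{2}{3} + \frac{1}{6} \left(- \frac{5}{9}\right) = \frac{2}{3} - \frac{5}{54} = \frac{31}{54} \approx 0.57407$)
$M = \frac{31}{54} \approx 0.57407$
$M \left(-16 + \left(0 - -1\right)\right) + \sqrt{12 + 17} = \frac{31 \left(-16 + \left(0 - -1\right)\right)}{54} + \sqrt{12 + 17} = \frac{31 \left(-16 + \left(0 + 1\right)\right)}{54} + \sqrt{29} = \frac{31 \left(-16 + 1\right)}{54} + \sqrt{29} = \frac{31}{54} \left(-15\right) + \sqrt{29} = - \frac{155}{18} + \sqrt{29}$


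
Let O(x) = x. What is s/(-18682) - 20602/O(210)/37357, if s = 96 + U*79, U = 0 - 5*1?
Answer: 980379733/73279864770 ≈ 0.013379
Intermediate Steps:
U = -5 (U = 0 - 5 = -5)
s = -299 (s = 96 - 5*79 = 96 - 395 = -299)
s/(-18682) - 20602/O(210)/37357 = -299/(-18682) - 20602/210/37357 = -299*(-1/18682) - 20602*1/210*(1/37357) = 299/18682 - 10301/105*1/37357 = 299/18682 - 10301/3922485 = 980379733/73279864770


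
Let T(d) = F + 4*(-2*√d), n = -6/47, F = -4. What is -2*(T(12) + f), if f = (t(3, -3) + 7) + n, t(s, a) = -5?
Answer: 200/47 + 32*√3 ≈ 59.681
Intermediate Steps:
n = -6/47 (n = -6*1/47 = -6/47 ≈ -0.12766)
T(d) = -4 - 8*√d (T(d) = -4 + 4*(-2*√d) = -4 - 8*√d)
f = 88/47 (f = (-5 + 7) - 6/47 = 2 - 6/47 = 88/47 ≈ 1.8723)
-2*(T(12) + f) = -2*((-4 - 16*√3) + 88/47) = -2*(-100/47 - 16*√3) = 200/47 + 32*√3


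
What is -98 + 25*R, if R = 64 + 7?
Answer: 1677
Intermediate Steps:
R = 71
-98 + 25*R = -98 + 25*71 = -98 + 1775 = 1677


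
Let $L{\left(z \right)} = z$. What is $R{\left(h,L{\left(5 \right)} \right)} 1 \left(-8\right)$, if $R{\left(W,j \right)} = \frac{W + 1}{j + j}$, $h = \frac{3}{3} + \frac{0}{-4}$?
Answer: $- \frac{8}{5} \approx -1.6$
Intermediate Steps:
$h = 1$ ($h = 3 \cdot \frac{1}{3} + 0 \left(- \frac{1}{4}\right) = 1 + 0 = 1$)
$R{\left(W,j \right)} = \frac{1 + W}{2 j}$
$R{\left(h,L{\left(5 \right)} \right)} 1 \left(-8\right) = \frac{1 + 1}{2 \cdot 5} \cdot 1 \left(-8\right) = \frac{1}{2} \cdot \frac{1}{5} \cdot 2 \cdot 1 \left(-8\right) = \frac{1}{5} \cdot 1 \left(-8\right) = \frac{1}{5} \left(-8\right) = - \frac{8}{5}$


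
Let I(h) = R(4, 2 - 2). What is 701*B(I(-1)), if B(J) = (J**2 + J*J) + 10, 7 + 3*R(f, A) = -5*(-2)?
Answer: 8412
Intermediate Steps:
R(f, A) = 1 (R(f, A) = -7/3 + (-5*(-2))/3 = -7/3 + (1/3)*10 = -7/3 + 10/3 = 1)
I(h) = 1
B(J) = 10 + 2*J**2 (B(J) = (J**2 + J**2) + 10 = 2*J**2 + 10 = 10 + 2*J**2)
701*B(I(-1)) = 701*(10 + 2*1**2) = 701*(10 + 2*1) = 701*(10 + 2) = 701*12 = 8412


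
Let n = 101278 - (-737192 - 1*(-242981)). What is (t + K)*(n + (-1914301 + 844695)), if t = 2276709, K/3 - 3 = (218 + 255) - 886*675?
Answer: -229466464479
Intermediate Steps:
K = -1792722 (K = 9 + 3*((218 + 255) - 886*675) = 9 + 3*(473 - 598050) = 9 + 3*(-597577) = 9 - 1792731 = -1792722)
n = 595489 (n = 101278 - (-737192 + 242981) = 101278 - 1*(-494211) = 101278 + 494211 = 595489)
(t + K)*(n + (-1914301 + 844695)) = (2276709 - 1792722)*(595489 + (-1914301 + 844695)) = 483987*(595489 - 1069606) = 483987*(-474117) = -229466464479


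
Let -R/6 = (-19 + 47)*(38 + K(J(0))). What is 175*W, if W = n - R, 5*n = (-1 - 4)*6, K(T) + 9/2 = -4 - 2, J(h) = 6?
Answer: 807450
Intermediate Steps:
K(T) = -21/2 (K(T) = -9/2 + (-4 - 2) = -9/2 - 6 = -21/2)
R = -4620 (R = -6*(-19 + 47)*(38 - 21/2) = -168*55/2 = -6*770 = -4620)
n = -6 (n = ((-1 - 4)*6)/5 = (-5*6)/5 = (⅕)*(-30) = -6)
W = 4614 (W = -6 - 1*(-4620) = -6 + 4620 = 4614)
175*W = 175*4614 = 807450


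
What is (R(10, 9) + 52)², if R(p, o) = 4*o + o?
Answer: 9409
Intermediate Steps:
R(p, o) = 5*o
(R(10, 9) + 52)² = (5*9 + 52)² = (45 + 52)² = 97² = 9409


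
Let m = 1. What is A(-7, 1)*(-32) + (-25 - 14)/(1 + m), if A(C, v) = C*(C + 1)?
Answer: -2727/2 ≈ -1363.5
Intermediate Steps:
A(C, v) = C*(1 + C)
A(-7, 1)*(-32) + (-25 - 14)/(1 + m) = -7*(1 - 7)*(-32) + (-25 - 14)/(1 + 1) = -7*(-6)*(-32) - 39/2 = 42*(-32) - 39*½ = -1344 - 39/2 = -2727/2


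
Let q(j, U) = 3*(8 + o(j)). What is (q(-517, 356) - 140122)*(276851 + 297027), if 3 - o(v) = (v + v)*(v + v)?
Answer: -1921089316046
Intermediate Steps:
o(v) = 3 - 4*v² (o(v) = 3 - (v + v)*(v + v) = 3 - 2*v*2*v = 3 - 4*v²)
q(j, U) = 33 - 12*j² (q(j, U) = 3*(8 + (3 - 4*j²)) = 3*(11 - 4*j²) = 33 - 12*j²)
(q(-517, 356) - 140122)*(276851 + 297027) = ((33 - 12*(-517)²) - 140122)*(276851 + 297027) = ((33 - 12*267289) - 140122)*573878 = ((33 - 3207468) - 140122)*573878 = (-3207435 - 140122)*573878 = -3347557*573878 = -1921089316046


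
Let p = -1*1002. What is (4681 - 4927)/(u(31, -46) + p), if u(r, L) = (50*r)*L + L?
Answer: 41/12058 ≈ 0.0034002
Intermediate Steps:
p = -1002
u(r, L) = L + 50*L*r (u(r, L) = 50*L*r + L = L + 50*L*r)
(4681 - 4927)/(u(31, -46) + p) = (4681 - 4927)/(-46*(1 + 50*31) - 1002) = -246/(-46*(1 + 1550) - 1002) = -246/(-46*1551 - 1002) = -246/(-71346 - 1002) = -246/(-72348) = -246*(-1/72348) = 41/12058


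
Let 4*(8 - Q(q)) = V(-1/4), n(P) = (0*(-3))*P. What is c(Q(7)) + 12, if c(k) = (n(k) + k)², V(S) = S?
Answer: 19713/256 ≈ 77.004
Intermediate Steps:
n(P) = 0 (n(P) = 0*P = 0)
Q(q) = 129/16 (Q(q) = 8 - (-1)/(4*4) = 8 - ¼*(-¼) = 8 + 1/16 = 129/16)
c(k) = k² (c(k) = (0 + k)² = k²)
c(Q(7)) + 12 = (129/16)² + 12 = 16641/256 + 12 = 19713/256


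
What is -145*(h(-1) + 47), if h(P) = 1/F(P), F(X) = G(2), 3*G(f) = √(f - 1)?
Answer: -7250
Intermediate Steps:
G(f) = √(-1 + f)/3 (G(f) = √(f - 1)/3 = √(-1 + f)/3)
F(X) = ⅓ (F(X) = √(-1 + 2)/3 = √1/3 = (⅓)*1 = ⅓)
h(P) = 3 (h(P) = 1/(⅓) = 3)
-145*(h(-1) + 47) = -145*(3 + 47) = -145*50 = -7250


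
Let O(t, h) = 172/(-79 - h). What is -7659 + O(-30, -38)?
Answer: -314191/41 ≈ -7663.2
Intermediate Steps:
-7659 + O(-30, -38) = -7659 - 172/(79 - 38) = -7659 - 172/41 = -314191/41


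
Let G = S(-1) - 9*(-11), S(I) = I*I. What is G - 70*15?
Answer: -950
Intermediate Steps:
S(I) = I²
G = 100 (G = (-1)² - 9*(-11) = 1 + 99 = 100)
G - 70*15 = 100 - 70*15 = 100 - 1050 = -950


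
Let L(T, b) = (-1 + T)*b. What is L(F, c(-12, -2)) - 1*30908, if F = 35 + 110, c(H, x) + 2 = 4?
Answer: -30620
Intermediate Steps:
c(H, x) = 2 (c(H, x) = -2 + 4 = 2)
F = 145
L(T, b) = b*(-1 + T)
L(F, c(-12, -2)) - 1*30908 = 2*(-1 + 145) - 1*30908 = 2*144 - 30908 = 288 - 30908 = -30620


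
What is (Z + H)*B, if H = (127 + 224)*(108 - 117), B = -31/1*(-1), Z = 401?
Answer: -85498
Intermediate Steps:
B = 31 (B = -31*1*(-1) = -31*(-1) = 31)
H = -3159 (H = 351*(-9) = -3159)
(Z + H)*B = (401 - 3159)*31 = -2758*31 = -85498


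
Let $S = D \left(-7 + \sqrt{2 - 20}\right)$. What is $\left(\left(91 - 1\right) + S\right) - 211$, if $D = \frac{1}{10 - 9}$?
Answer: $-128 + 3 i \sqrt{2} \approx -128.0 + 4.2426 i$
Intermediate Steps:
$D = 1$ ($D = 1^{-1} = 1$)
$S = -7 + 3 i \sqrt{2}$ ($S = 1 \left(-7 + \sqrt{2 - 20}\right) = 1 \left(-7 + \sqrt{-18}\right) = 1 \left(-7 + 3 i \sqrt{2}\right) = -7 + 3 i \sqrt{2} \approx -7.0 + 4.2426 i$)
$\left(\left(91 - 1\right) + S\right) - 211 = \left(\left(91 - 1\right) - \left(7 - 3 i \sqrt{2}\right)\right) - 211 = \left(90 - \left(7 - 3 i \sqrt{2}\right)\right) - 211 = \left(83 + 3 i \sqrt{2}\right) - 211 = -128 + 3 i \sqrt{2}$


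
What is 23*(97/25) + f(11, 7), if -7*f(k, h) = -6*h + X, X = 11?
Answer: 16392/175 ≈ 93.669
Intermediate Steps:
f(k, h) = -11/7 + 6*h/7 (f(k, h) = -(-6*h + 11)/7 = -(11 - 6*h)/7 = -11/7 + 6*h/7)
23*(97/25) + f(11, 7) = 23*(97/25) + (-11/7 + (6/7)*7) = 23*(97*(1/25)) + (-11/7 + 6) = 23*(97/25) + 31/7 = 2231/25 + 31/7 = 16392/175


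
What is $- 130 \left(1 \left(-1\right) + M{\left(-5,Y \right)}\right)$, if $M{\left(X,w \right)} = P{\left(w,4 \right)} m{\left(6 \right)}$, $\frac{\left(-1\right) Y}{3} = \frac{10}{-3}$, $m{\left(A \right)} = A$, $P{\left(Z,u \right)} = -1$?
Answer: $910$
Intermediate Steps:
$Y = 10$ ($Y = - 3 \frac{10}{-3} = - 3 \cdot 10 \left(- \frac{1}{3}\right) = \left(-3\right) \left(- \frac{10}{3}\right) = 10$)
$M{\left(X,w \right)} = -6$ ($M{\left(X,w \right)} = \left(-1\right) 6 = -6$)
$- 130 \left(1 \left(-1\right) + M{\left(-5,Y \right)}\right) = - 130 \left(1 \left(-1\right) - 6\right) = - 130 \left(-1 - 6\right) = \left(-130\right) \left(-7\right) = 910$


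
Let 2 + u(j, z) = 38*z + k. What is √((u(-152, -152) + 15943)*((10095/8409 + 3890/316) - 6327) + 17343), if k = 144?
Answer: I*√12762349206719393870/442874 ≈ 8066.5*I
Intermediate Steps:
u(j, z) = 142 + 38*z (u(j, z) = -2 + (38*z + 144) = -2 + (144 + 38*z) = 142 + 38*z)
√((u(-152, -152) + 15943)*((10095/8409 + 3890/316) - 6327) + 17343) = √(((142 + 38*(-152)) + 15943)*((10095/8409 + 3890/316) - 6327) + 17343) = √(((142 - 5776) + 15943)*((10095*(1/8409) + 3890*(1/316)) - 6327) + 17343) = √((-5634 + 15943)*((3365/2803 + 1945/158) - 6327) + 17343) = √(10309*(5983505/442874 - 6327) + 17343) = √(10309*(-2796080293/442874) + 17343) = √(-28824791740537/442874 + 17343) = √(-28817110976755/442874) = I*√12762349206719393870/442874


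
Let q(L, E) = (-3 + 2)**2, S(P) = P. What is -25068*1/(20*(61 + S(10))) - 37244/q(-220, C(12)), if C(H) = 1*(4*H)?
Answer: -13227887/355 ≈ -37262.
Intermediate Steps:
C(H) = 4*H
q(L, E) = 1 (q(L, E) = (-1)**2 = 1)
-25068*1/(20*(61 + S(10))) - 37244/q(-220, C(12)) = -25068*1/(20*(61 + 10)) - 37244/1 = -25068/(20*71) - 37244*1 = -25068/1420 - 37244 = -25068*1/1420 - 37244 = -6267/355 - 37244 = -13227887/355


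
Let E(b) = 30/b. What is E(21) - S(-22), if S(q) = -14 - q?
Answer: -46/7 ≈ -6.5714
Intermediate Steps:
E(21) - S(-22) = 30/21 - (-14 - 1*(-22)) = 30*(1/21) - (-14 + 22) = 10/7 - 1*8 = 10/7 - 8 = -46/7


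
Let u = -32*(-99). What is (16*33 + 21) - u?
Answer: -2619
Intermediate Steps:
u = 3168
(16*33 + 21) - u = (16*33 + 21) - 1*3168 = (528 + 21) - 3168 = 549 - 3168 = -2619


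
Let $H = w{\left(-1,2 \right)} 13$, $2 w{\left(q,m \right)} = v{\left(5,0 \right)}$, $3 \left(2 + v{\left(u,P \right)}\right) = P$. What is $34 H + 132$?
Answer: $-310$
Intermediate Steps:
$v{\left(u,P \right)} = -2 + \frac{P}{3}$
$w{\left(q,m \right)} = -1$ ($w{\left(q,m \right)} = \frac{-2 + \frac{1}{3} \cdot 0}{2} = \frac{-2 + 0}{2} = \frac{1}{2} \left(-2\right) = -1$)
$H = -13$ ($H = \left(-1\right) 13 = -13$)
$34 H + 132 = 34 \left(-13\right) + 132 = -442 + 132 = -310$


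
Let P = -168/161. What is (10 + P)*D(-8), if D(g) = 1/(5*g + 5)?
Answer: -206/805 ≈ -0.25590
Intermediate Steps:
P = -24/23 (P = -168*1/161 = -24/23 ≈ -1.0435)
D(g) = 1/(5 + 5*g)
(10 + P)*D(-8) = (10 - 24/23)*(1/(5*(1 - 8))) = 206*((1/5)/(-7))/23 = 206*((1/5)*(-1/7))/23 = (206/23)*(-1/35) = -206/805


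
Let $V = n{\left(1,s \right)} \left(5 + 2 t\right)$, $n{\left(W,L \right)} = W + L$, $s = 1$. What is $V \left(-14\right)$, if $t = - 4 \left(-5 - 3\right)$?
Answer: $-1932$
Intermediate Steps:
$t = 32$ ($t = \left(-4\right) \left(-8\right) = 32$)
$n{\left(W,L \right)} = L + W$
$V = 138$ ($V = \left(1 + 1\right) \left(5 + 2 \cdot 32\right) = 2 \left(5 + 64\right) = 2 \cdot 69 = 138$)
$V \left(-14\right) = 138 \left(-14\right) = -1932$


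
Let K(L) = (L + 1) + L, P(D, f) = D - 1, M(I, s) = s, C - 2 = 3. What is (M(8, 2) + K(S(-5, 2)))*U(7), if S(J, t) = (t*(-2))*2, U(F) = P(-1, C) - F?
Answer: 117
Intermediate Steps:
C = 5 (C = 2 + 3 = 5)
P(D, f) = -1 + D
U(F) = -2 - F (U(F) = (-1 - 1) - F = -2 - F)
S(J, t) = -4*t (S(J, t) = -2*t*2 = -4*t)
K(L) = 1 + 2*L (K(L) = (1 + L) + L = 1 + 2*L)
(M(8, 2) + K(S(-5, 2)))*U(7) = (2 + (1 + 2*(-4*2)))*(-2 - 1*7) = (2 + (1 + 2*(-8)))*(-2 - 7) = (2 + (1 - 16))*(-9) = (2 - 15)*(-9) = -13*(-9) = 117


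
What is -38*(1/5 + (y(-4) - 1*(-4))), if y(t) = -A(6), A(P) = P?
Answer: 342/5 ≈ 68.400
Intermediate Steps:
y(t) = -6 (y(t) = -1*6 = -6)
-38*(1/5 + (y(-4) - 1*(-4))) = -38*(1/5 + (-6 - 1*(-4))) = -38*(1/5 + (-6 + 4)) = -38*(1/5 - 2) = -38*(-9/5) = 342/5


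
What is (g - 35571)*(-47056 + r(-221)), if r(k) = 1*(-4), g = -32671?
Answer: 3211468520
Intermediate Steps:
r(k) = -4
(g - 35571)*(-47056 + r(-221)) = (-32671 - 35571)*(-47056 - 4) = -68242*(-47060) = 3211468520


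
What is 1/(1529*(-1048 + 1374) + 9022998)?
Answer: 1/9521452 ≈ 1.0503e-7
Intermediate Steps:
1/(1529*(-1048 + 1374) + 9022998) = 1/(1529*326 + 9022998) = 1/(498454 + 9022998) = 1/9521452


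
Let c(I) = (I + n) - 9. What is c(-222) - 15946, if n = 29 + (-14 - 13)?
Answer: -16175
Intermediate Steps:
n = 2 (n = 29 - 27 = 2)
c(I) = -7 + I (c(I) = (I + 2) - 9 = (2 + I) - 9 = -7 + I)
c(-222) - 15946 = (-7 - 222) - 15946 = -229 - 15946 = -16175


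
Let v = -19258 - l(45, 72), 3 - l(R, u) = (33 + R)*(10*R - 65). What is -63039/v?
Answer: -63039/10769 ≈ -5.8537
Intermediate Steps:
l(R, u) = 3 - (-65 + 10*R)*(33 + R) (l(R, u) = 3 - (33 + R)*(10*R - 65) = 3 - (33 + R)*(-65 + 10*R) = 3 - (-65 + 10*R)*(33 + R))
v = 10769 (v = -19258 - (2148 - 265*45 - 10*45**2) = -19258 - (2148 - 11925 - 10*2025) = -19258 - (2148 - 11925 - 20250) = -19258 - 1*(-30027) = -19258 + 30027 = 10769)
-63039/v = -63039/10769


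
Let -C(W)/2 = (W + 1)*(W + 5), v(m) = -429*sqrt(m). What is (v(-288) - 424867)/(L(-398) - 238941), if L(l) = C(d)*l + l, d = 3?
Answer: 424867/213867 + 572*I*sqrt(2)/23763 ≈ 1.9866 + 0.034042*I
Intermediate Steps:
C(W) = -2*(1 + W)*(5 + W) (C(W) = -2*(W + 1)*(W + 5) = -2*(1 + W)*(5 + W))
L(l) = -63*l (L(l) = (-10 - 12*3 - 2*3**2)*l + l = (-10 - 36 - 2*9)*l + l = (-10 - 36 - 18)*l + l = -64*l + l = -63*l)
(v(-288) - 424867)/(L(-398) - 238941) = (-5148*I*sqrt(2) - 424867)/(-63*(-398) - 238941) = (-5148*I*sqrt(2) - 424867)/(25074 - 238941) = (-5148*I*sqrt(2) - 424867)/(-213867) = (-424867 - 5148*I*sqrt(2))*(-1/213867) = 424867/213867 + 572*I*sqrt(2)/23763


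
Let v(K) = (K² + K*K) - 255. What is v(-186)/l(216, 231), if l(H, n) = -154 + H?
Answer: 68937/62 ≈ 1111.9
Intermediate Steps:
v(K) = -255 + 2*K² (v(K) = (K² + K²) - 255 = 2*K² - 255 = -255 + 2*K²)
v(-186)/l(216, 231) = (-255 + 2*(-186)²)/(-154 + 216) = (-255 + 2*34596)/62 = (-255 + 69192)*(1/62) = 68937*(1/62) = 68937/62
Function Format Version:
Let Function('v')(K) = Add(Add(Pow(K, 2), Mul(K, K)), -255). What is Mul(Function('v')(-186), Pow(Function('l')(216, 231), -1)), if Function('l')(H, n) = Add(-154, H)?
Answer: Rational(68937, 62) ≈ 1111.9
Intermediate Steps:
Function('v')(K) = Add(-255, Mul(2, Pow(K, 2))) (Function('v')(K) = Add(Add(Pow(K, 2), Pow(K, 2)), -255) = Add(Mul(2, Pow(K, 2)), -255) = Add(-255, Mul(2, Pow(K, 2))))
Mul(Function('v')(-186), Pow(Function('l')(216, 231), -1)) = Mul(Add(-255, Mul(2, Pow(-186, 2))), Pow(Add(-154, 216), -1)) = Mul(Add(-255, Mul(2, 34596)), Pow(62, -1)) = Mul(Add(-255, 69192), Rational(1, 62)) = Mul(68937, Rational(1, 62)) = Rational(68937, 62)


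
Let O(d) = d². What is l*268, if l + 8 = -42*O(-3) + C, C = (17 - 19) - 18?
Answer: -108808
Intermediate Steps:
C = -20 (C = -2 - 18 = -20)
l = -406 (l = -8 + (-42*(-3)² - 20) = -8 + (-42*9 - 20) = -8 + (-378 - 20) = -8 - 398 = -406)
l*268 = -406*268 = -108808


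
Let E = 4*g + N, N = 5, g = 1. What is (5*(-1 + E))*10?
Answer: 400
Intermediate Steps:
E = 9 (E = 4*1 + 5 = 4 + 5 = 9)
(5*(-1 + E))*10 = (5*(-1 + 9))*10 = (5*8)*10 = 40*10 = 400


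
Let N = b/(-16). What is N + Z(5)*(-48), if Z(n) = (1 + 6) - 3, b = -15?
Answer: -3057/16 ≈ -191.06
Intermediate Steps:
N = 15/16 (N = -15/(-16) = -15*(-1/16) = 15/16 ≈ 0.93750)
Z(n) = 4 (Z(n) = 7 - 3 = 4)
N + Z(5)*(-48) = 15/16 + 4*(-48) = 15/16 - 192 = -3057/16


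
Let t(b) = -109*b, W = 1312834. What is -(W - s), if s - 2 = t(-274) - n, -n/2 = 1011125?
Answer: 739284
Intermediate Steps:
n = -2022250 (n = -2*1011125 = -2022250)
s = 2052118 (s = 2 + (-109*(-274) - 1*(-2022250)) = 2 + (29866 + 2022250) = 2 + 2052116 = 2052118)
-(W - s) = -(1312834 - 1*2052118) = -(1312834 - 2052118) = -1*(-739284) = 739284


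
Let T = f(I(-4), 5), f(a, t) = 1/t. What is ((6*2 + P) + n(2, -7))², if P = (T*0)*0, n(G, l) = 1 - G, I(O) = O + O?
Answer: 121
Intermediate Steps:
I(O) = 2*O
T = ⅕ (T = 1/5 = ⅕ ≈ 0.20000)
P = 0 (P = ((⅕)*0)*0 = 0*0 = 0)
((6*2 + P) + n(2, -7))² = ((6*2 + 0) + (1 - 1*2))² = ((12 + 0) + (1 - 2))² = (12 - 1)² = 11² = 121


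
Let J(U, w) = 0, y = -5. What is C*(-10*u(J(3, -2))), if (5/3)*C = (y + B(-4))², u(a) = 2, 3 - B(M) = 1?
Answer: -108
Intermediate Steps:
B(M) = 2 (B(M) = 3 - 1*1 = 3 - 1 = 2)
C = 27/5 (C = 3*(-5 + 2)²/5 = (⅗)*(-3)² = (⅗)*9 = 27/5 ≈ 5.4000)
C*(-10*u(J(3, -2))) = 27*(-10*2)/5 = (27/5)*(-20) = -108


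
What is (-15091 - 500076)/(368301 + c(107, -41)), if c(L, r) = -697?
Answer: -515167/367604 ≈ -1.4014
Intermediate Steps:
(-15091 - 500076)/(368301 + c(107, -41)) = (-15091 - 500076)/(368301 - 697) = -515167/367604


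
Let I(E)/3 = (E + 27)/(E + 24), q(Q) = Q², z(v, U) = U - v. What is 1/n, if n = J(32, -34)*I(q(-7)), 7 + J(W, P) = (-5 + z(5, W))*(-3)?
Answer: -1/228 ≈ -0.0043860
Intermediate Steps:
J(W, P) = 23 - 3*W (J(W, P) = -7 + (-5 + (W - 1*5))*(-3) = -7 + (-5 + (W - 5))*(-3) = -7 + (-5 + (-5 + W))*(-3) = -7 + (-10 + W)*(-3) = -7 + (30 - 3*W) = 23 - 3*W)
I(E) = 3*(27 + E)/(24 + E) (I(E) = 3*((E + 27)/(E + 24)) = 3*((27 + E)/(24 + E)) = 3*(27 + E)/(24 + E))
n = -228 (n = (23 - 3*32)*(3*(27 + (-7)²)/(24 + (-7)²)) = (23 - 96)*(3*(27 + 49)/(24 + 49)) = -219*76/73 = -73*228/73 = -228)
1/n = 1/(-228) = -1/228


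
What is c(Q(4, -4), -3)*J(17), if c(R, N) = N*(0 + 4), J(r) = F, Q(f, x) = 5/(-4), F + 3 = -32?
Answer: 420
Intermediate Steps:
F = -35 (F = -3 - 32 = -35)
Q(f, x) = -5/4 (Q(f, x) = 5*(-¼) = -5/4)
J(r) = -35
c(R, N) = 4*N (c(R, N) = N*4 = 4*N)
c(Q(4, -4), -3)*J(17) = (4*(-3))*(-35) = -12*(-35) = 420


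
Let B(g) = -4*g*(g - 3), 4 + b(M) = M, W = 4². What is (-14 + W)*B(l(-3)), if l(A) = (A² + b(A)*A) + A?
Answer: -5184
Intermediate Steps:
W = 16
b(M) = -4 + M
l(A) = A + A² + A*(-4 + A) (l(A) = (A² + (-4 + A)*A) + A = (A² + A*(-4 + A)) + A = A + A² + A*(-4 + A))
B(g) = -4*g*(-3 + g)
(-14 + W)*B(l(-3)) = (-14 + 16)*(4*(-3*(-3 + 2*(-3)))*(3 - (-3)*(-3 + 2*(-3)))) = 2*(4*(-3*(-3 - 6))*(3 - (-3)*(-3 - 6))) = 2*(4*(-3*(-9))*(3 - (-3)*(-9))) = 2*(4*27*(3 - 1*27)) = 2*(4*27*(3 - 27)) = 2*(4*27*(-24)) = 2*(-2592) = -5184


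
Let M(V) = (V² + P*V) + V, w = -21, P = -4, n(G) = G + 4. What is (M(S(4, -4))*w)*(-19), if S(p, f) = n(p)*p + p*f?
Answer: 82992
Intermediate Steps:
n(G) = 4 + G
S(p, f) = f*p + p*(4 + p) (S(p, f) = (4 + p)*p + p*f = p*(4 + p) + f*p = f*p + p*(4 + p))
M(V) = V² - 3*V (M(V) = (V² - 4*V) + V = V² - 3*V)
(M(S(4, -4))*w)*(-19) = (((4*(4 - 4 + 4))*(-3 + 4*(4 - 4 + 4)))*(-21))*(-19) = (((4*4)*(-3 + 4*4))*(-21))*(-19) = ((16*(-3 + 16))*(-21))*(-19) = ((16*13)*(-21))*(-19) = (208*(-21))*(-19) = -4368*(-19) = 82992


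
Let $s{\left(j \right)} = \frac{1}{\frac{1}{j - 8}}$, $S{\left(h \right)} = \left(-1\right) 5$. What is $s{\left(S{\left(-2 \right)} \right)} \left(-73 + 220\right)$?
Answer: $-1911$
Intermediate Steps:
$S{\left(h \right)} = -5$
$s{\left(j \right)} = -8 + j$ ($s{\left(j \right)} = \frac{1}{\frac{1}{-8 + j}} = -8 + j$)
$s{\left(S{\left(-2 \right)} \right)} \left(-73 + 220\right) = \left(-8 - 5\right) \left(-73 + 220\right) = \left(-13\right) 147 = -1911$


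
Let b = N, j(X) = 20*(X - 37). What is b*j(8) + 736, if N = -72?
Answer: 42496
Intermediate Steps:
j(X) = -740 + 20*X (j(X) = 20*(-37 + X) = -740 + 20*X)
b = -72
b*j(8) + 736 = -72*(-740 + 20*8) + 736 = -72*(-740 + 160) + 736 = -72*(-580) + 736 = 41760 + 736 = 42496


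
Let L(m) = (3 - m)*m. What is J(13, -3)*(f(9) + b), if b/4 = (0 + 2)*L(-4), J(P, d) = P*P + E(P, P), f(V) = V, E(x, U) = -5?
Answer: -35260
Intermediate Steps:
L(m) = m*(3 - m)
J(P, d) = -5 + P² (J(P, d) = P*P - 5 = P² - 5 = -5 + P²)
b = -224 (b = 4*((0 + 2)*(-4*(3 - 1*(-4)))) = 4*(2*(-4*(3 + 4))) = 4*(2*(-4*7)) = 4*(2*(-28)) = 4*(-56) = -224)
J(13, -3)*(f(9) + b) = (-5 + 13²)*(9 - 224) = (-5 + 169)*(-215) = 164*(-215) = -35260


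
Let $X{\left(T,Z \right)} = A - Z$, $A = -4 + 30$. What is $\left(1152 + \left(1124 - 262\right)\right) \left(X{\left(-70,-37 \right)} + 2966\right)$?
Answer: $6100406$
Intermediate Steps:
$A = 26$
$X{\left(T,Z \right)} = 26 - Z$
$\left(1152 + \left(1124 - 262\right)\right) \left(X{\left(-70,-37 \right)} + 2966\right) = \left(1152 + \left(1124 - 262\right)\right) \left(\left(26 - -37\right) + 2966\right) = \left(1152 + \left(1124 - 262\right)\right) \left(\left(26 + 37\right) + 2966\right) = \left(1152 + 862\right) \left(63 + 2966\right) = 2014 \cdot 3029 = 6100406$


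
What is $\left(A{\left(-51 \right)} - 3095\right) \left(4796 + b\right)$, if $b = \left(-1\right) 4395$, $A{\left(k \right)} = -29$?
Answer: $-1252724$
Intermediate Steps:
$b = -4395$
$\left(A{\left(-51 \right)} - 3095\right) \left(4796 + b\right) = \left(-29 - 3095\right) \left(4796 - 4395\right) = \left(-3124\right) 401 = -1252724$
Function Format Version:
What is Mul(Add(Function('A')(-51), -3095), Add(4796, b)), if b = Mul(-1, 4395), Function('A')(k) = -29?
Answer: -1252724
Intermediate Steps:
b = -4395
Mul(Add(Function('A')(-51), -3095), Add(4796, b)) = Mul(Add(-29, -3095), Add(4796, -4395)) = Mul(-3124, 401) = -1252724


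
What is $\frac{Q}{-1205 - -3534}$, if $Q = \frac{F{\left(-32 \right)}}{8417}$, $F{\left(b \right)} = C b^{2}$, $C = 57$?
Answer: $\frac{3072}{1031747} \approx 0.0029775$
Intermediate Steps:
$F{\left(b \right)} = 57 b^{2}$
$Q = \frac{3072}{443}$ ($Q = \frac{57 \left(-32\right)^{2}}{8417} = 57 \cdot 1024 \cdot \frac{1}{8417} = 58368 \cdot \frac{1}{8417} = \frac{3072}{443} \approx 6.9345$)
$\frac{Q}{-1205 - -3534} = \frac{3072}{443 \left(-1205 - -3534\right)} = \frac{3072}{443 \left(-1205 + 3534\right)} = \frac{3072}{443 \cdot 2329} = \frac{3072}{443} \cdot \frac{1}{2329} = \frac{3072}{1031747}$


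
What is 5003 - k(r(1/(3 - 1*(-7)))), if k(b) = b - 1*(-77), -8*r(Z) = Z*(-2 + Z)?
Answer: 3940781/800 ≈ 4926.0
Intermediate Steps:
r(Z) = -Z*(-2 + Z)/8
k(b) = 77 + b (k(b) = b + 77 = 77 + b)
5003 - k(r(1/(3 - 1*(-7)))) = 5003 - (77 + (2 - 1/(3 - 1*(-7)))/(8*(3 - 1*(-7)))) = 5003 - (77 + (2 - 1/(3 + 7))/(8*(3 + 7))) = 5003 - (77 + (1/8)*(2 - 1/10)/10) = 5003 - (77 + (1/8)*(1/10)*(2 - 1*1/10)) = 5003 - (77 + (1/8)*(1/10)*(2 - 1/10)) = 5003 - (77 + (1/8)*(1/10)*(19/10)) = 5003 - (77 + 19/800) = 5003 - 1*61619/800 = 5003 - 61619/800 = 3940781/800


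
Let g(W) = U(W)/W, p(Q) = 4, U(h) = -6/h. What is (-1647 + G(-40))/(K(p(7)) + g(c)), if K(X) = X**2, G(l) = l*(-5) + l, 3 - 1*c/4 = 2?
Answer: -11896/125 ≈ -95.168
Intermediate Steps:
c = 4 (c = 12 - 4*2 = 12 - 8 = 4)
G(l) = -4*l (G(l) = -5*l + l = -4*l)
g(W) = -6/W**2 (g(W) = (-6/W)/W = -6/W**2)
(-1647 + G(-40))/(K(p(7)) + g(c)) = (-1647 - 4*(-40))/(4**2 - 6/4**2) = (-1647 + 160)/(16 - 6*1/16) = -1487/(16 - 3/8) = -1487/125/8 = -1487*8/125 = -11896/125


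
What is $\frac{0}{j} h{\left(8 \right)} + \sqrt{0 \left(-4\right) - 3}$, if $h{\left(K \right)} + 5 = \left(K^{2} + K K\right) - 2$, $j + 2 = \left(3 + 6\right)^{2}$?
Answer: $i \sqrt{3} \approx 1.732 i$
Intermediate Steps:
$j = 79$ ($j = -2 + \left(3 + 6\right)^{2} = -2 + 9^{2} = -2 + 81 = 79$)
$h{\left(K \right)} = -7 + 2 K^{2}$ ($h{\left(K \right)} = -5 - \left(2 - K^{2} - K K\right) = -5 + \left(\left(K^{2} + K^{2}\right) - 2\right) = -5 + \left(2 K^{2} - 2\right) = -5 + \left(-2 + 2 K^{2}\right) = -7 + 2 K^{2}$)
$\frac{0}{j} h{\left(8 \right)} + \sqrt{0 \left(-4\right) - 3} = \frac{0}{79} \left(-7 + 2 \cdot 8^{2}\right) + \sqrt{0 \left(-4\right) - 3} = 0 \cdot \frac{1}{79} \left(-7 + 2 \cdot 64\right) + \sqrt{0 - 3} = 0 \left(-7 + 128\right) + \sqrt{-3} = 0 \cdot 121 + i \sqrt{3} = 0 + i \sqrt{3} = i \sqrt{3}$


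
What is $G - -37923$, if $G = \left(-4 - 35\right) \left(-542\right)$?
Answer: $59061$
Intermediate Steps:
$G = 21138$ ($G = \left(-39\right) \left(-542\right) = 21138$)
$G - -37923 = 21138 - -37923 = 21138 + 37923 = 59061$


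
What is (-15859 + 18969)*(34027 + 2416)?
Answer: 113337730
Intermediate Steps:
(-15859 + 18969)*(34027 + 2416) = 3110*36443 = 113337730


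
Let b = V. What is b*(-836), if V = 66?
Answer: -55176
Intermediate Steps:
b = 66
b*(-836) = 66*(-836) = -55176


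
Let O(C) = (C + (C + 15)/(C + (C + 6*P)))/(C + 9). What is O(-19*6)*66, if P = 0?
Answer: 13563/190 ≈ 71.384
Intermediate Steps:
O(C) = (C + (15 + C)/(2*C))/(9 + C) (O(C) = (C + (C + 15)/(C + (C + 6*0)))/(C + 9) = (C + (15 + C)/(C + (C + 0)))/(9 + C) = (C + (15 + C)/(C + C))/(9 + C) = (C + (15 + C)/((2*C)))/(9 + C) = (C + (15 + C)*(1/(2*C)))/(9 + C) = (C + (15 + C)/(2*C))/(9 + C))
O(-19*6)*66 = ((15 - 19*6 + 2*(-19*6)²)/(2*((-19*6))*(9 - 19*6)))*66 = ((½)*(15 - 114 + 2*(-114)²)/(-114*(9 - 114)))*66 = ((½)*(-1/114)*(15 - 114 + 2*12996)/(-105))*66 = ((½)*(-1/114)*(-1/105)*(15 - 114 + 25992))*66 = ((½)*(-1/114)*(-1/105)*25893)*66 = (411/380)*66 = 13563/190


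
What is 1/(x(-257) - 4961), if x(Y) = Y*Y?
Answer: 1/61088 ≈ 1.6370e-5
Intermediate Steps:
x(Y) = Y**2
1/(x(-257) - 4961) = 1/((-257)**2 - 4961) = 1/(66049 - 4961) = 1/61088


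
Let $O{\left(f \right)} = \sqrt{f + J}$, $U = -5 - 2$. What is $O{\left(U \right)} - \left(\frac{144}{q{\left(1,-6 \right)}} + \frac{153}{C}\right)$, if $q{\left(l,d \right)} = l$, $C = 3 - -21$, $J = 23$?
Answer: $- \frac{1171}{8} \approx -146.38$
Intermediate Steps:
$C = 24$ ($C = 3 + 21 = 24$)
$U = -7$
$O{\left(f \right)} = \sqrt{23 + f}$ ($O{\left(f \right)} = \sqrt{f + 23} = \sqrt{23 + f}$)
$O{\left(U \right)} - \left(\frac{144}{q{\left(1,-6 \right)}} + \frac{153}{C}\right) = \sqrt{23 - 7} - \left(144 + \frac{51}{8}\right) = \sqrt{16} - \frac{1203}{8} = 4 - \frac{1203}{8} = - \frac{1171}{8}$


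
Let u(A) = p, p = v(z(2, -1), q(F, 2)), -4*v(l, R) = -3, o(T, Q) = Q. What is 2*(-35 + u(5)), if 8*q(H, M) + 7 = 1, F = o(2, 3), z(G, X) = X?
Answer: -137/2 ≈ -68.500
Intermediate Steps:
F = 3
q(H, M) = -¾ (q(H, M) = -7/8 + (⅛)*1 = -7/8 + ⅛ = -¾)
v(l, R) = ¾ (v(l, R) = -¼*(-3) = ¾)
p = ¾ ≈ 0.75000
u(A) = ¾
2*(-35 + u(5)) = 2*(-35 + ¾) = 2*(-137/4) = -137/2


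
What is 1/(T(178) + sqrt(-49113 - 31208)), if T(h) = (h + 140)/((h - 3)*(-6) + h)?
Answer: -69324/15268726097 - 190096*I*sqrt(80321)/15268726097 ≈ -4.5403e-6 - 0.0035285*I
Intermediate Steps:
T(h) = (140 + h)/(18 - 5*h) (T(h) = (140 + h)/((-3 + h)*(-6) + h) = (140 + h)/((18 - 6*h) + h) = (140 + h)/(18 - 5*h))
1/(T(178) + sqrt(-49113 - 31208)) = 1/((-140 - 1*178)/(-18 + 5*178) + sqrt(-49113 - 31208)) = 1/((-140 - 178)/(-18 + 890) + sqrt(-80321)) = 1/(-318/872 + I*sqrt(80321)) = 1/((1/872)*(-318) + I*sqrt(80321)) = 1/(-159/436 + I*sqrt(80321))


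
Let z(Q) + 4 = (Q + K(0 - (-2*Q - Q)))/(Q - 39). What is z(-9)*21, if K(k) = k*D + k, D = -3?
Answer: -1659/16 ≈ -103.69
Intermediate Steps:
K(k) = -2*k (K(k) = k*(-3) + k = -3*k + k = -2*k)
z(Q) = -4 - 5*Q/(-39 + Q) (z(Q) = -4 + (Q - 2*(0 - (-2*Q - Q)))/(Q - 39) = -4 + (Q - 2*(0 - (-3)*Q))/(-39 + Q) = -4 + (Q - 2*(0 + 3*Q))/(-39 + Q) = -4 + (Q - 6*Q)/(-39 + Q) = -4 + (-5*Q)/(-39 + Q) = -4 - 5*Q/(-39 + Q))
z(-9)*21 = (3*(52 - 3*(-9))/(-39 - 9))*21 = (3*(52 + 27)/(-48))*21 = (3*(-1/48)*79)*21 = -79/16*21 = -1659/16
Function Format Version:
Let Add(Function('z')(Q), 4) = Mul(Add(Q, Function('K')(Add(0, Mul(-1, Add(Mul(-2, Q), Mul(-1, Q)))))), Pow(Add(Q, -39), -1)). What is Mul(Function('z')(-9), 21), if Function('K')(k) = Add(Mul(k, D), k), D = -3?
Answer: Rational(-1659, 16) ≈ -103.69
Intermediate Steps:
Function('K')(k) = Mul(-2, k) (Function('K')(k) = Add(Mul(k, -3), k) = Add(Mul(-3, k), k) = Mul(-2, k))
Function('z')(Q) = Add(-4, Mul(-5, Q, Pow(Add(-39, Q), -1))) (Function('z')(Q) = Add(-4, Mul(Add(Q, Mul(-2, Add(0, Mul(-1, Add(Mul(-2, Q), Mul(-1, Q)))))), Pow(Add(Q, -39), -1))) = Add(-4, Mul(Add(Q, Mul(-2, Add(0, Mul(-1, Mul(-3, Q))))), Pow(Add(-39, Q), -1))) = Add(-4, Mul(Add(Q, Mul(-2, Add(0, Mul(3, Q)))), Pow(Add(-39, Q), -1))) = Add(-4, Mul(Add(Q, Mul(-2, Mul(3, Q))), Pow(Add(-39, Q), -1))) = Add(-4, Mul(Add(Q, Mul(-6, Q)), Pow(Add(-39, Q), -1))) = Add(-4, Mul(Mul(-5, Q), Pow(Add(-39, Q), -1))) = Add(-4, Mul(-5, Q, Pow(Add(-39, Q), -1))))
Mul(Function('z')(-9), 21) = Mul(Mul(3, Pow(Add(-39, -9), -1), Add(52, Mul(-3, -9))), 21) = Mul(Mul(3, Pow(-48, -1), Add(52, 27)), 21) = Mul(Mul(3, Rational(-1, 48), 79), 21) = Mul(Rational(-79, 16), 21) = Rational(-1659, 16)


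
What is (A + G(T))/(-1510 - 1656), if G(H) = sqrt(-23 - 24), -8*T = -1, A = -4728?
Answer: 2364/1583 - I*sqrt(47)/3166 ≈ 1.4934 - 0.0021654*I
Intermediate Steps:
T = 1/8 (T = -1/8*(-1) = 1/8 ≈ 0.12500)
G(H) = I*sqrt(47) (G(H) = sqrt(-47) = I*sqrt(47))
(A + G(T))/(-1510 - 1656) = (-4728 + I*sqrt(47))/(-1510 - 1656) = (-4728 + I*sqrt(47))/(-3166) = (-4728 + I*sqrt(47))*(-1/3166) = 2364/1583 - I*sqrt(47)/3166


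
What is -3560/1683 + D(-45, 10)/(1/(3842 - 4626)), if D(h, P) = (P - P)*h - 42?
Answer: 55414264/1683 ≈ 32926.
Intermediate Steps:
D(h, P) = -42 (D(h, P) = 0*h - 42 = 0 - 42 = -42)
-3560/1683 + D(-45, 10)/(1/(3842 - 4626)) = -3560/1683 - 42/(1/(3842 - 4626)) = -3560*1/1683 - 42/(1/(-784)) = -3560/1683 - 42/(-1/784) = -3560/1683 - 42*(-784) = -3560/1683 + 32928 = 55414264/1683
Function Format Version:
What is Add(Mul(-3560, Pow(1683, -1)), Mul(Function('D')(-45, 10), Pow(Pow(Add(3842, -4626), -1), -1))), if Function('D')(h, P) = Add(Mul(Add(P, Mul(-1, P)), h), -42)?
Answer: Rational(55414264, 1683) ≈ 32926.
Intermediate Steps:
Function('D')(h, P) = -42 (Function('D')(h, P) = Add(Mul(0, h), -42) = Add(0, -42) = -42)
Add(Mul(-3560, Pow(1683, -1)), Mul(Function('D')(-45, 10), Pow(Pow(Add(3842, -4626), -1), -1))) = Add(Mul(-3560, Pow(1683, -1)), Mul(-42, Pow(Pow(Add(3842, -4626), -1), -1))) = Add(Mul(-3560, Rational(1, 1683)), Mul(-42, Pow(Pow(-784, -1), -1))) = Add(Rational(-3560, 1683), Mul(-42, Pow(Rational(-1, 784), -1))) = Add(Rational(-3560, 1683), Mul(-42, -784)) = Add(Rational(-3560, 1683), 32928) = Rational(55414264, 1683)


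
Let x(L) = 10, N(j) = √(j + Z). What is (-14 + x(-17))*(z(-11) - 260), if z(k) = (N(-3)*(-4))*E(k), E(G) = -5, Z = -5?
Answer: 1040 - 160*I*√2 ≈ 1040.0 - 226.27*I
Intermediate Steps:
N(j) = √(-5 + j) (N(j) = √(j - 5) = √(-5 + j))
z(k) = 40*I*√2 (z(k) = (√(-5 - 3)*(-4))*(-5) = (√(-8)*(-4))*(-5) = ((2*I*√2)*(-4))*(-5) = -8*I*√2*(-5) = 40*I*√2)
(-14 + x(-17))*(z(-11) - 260) = (-14 + 10)*(40*I*√2 - 260) = -4*(-260 + 40*I*√2) = 1040 - 160*I*√2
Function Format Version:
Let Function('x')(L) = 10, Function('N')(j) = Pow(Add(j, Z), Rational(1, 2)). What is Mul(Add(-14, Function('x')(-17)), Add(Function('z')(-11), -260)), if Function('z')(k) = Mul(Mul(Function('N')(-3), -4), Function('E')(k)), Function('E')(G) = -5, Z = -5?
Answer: Add(1040, Mul(-160, I, Pow(2, Rational(1, 2)))) ≈ Add(1040.0, Mul(-226.27, I))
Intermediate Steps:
Function('N')(j) = Pow(Add(-5, j), Rational(1, 2)) (Function('N')(j) = Pow(Add(j, -5), Rational(1, 2)) = Pow(Add(-5, j), Rational(1, 2)))
Function('z')(k) = Mul(40, I, Pow(2, Rational(1, 2))) (Function('z')(k) = Mul(Mul(Pow(Add(-5, -3), Rational(1, 2)), -4), -5) = Mul(Mul(Pow(-8, Rational(1, 2)), -4), -5) = Mul(Mul(Mul(2, I, Pow(2, Rational(1, 2))), -4), -5) = Mul(Mul(-8, I, Pow(2, Rational(1, 2))), -5) = Mul(40, I, Pow(2, Rational(1, 2))))
Mul(Add(-14, Function('x')(-17)), Add(Function('z')(-11), -260)) = Mul(Add(-14, 10), Add(Mul(40, I, Pow(2, Rational(1, 2))), -260)) = Mul(-4, Add(-260, Mul(40, I, Pow(2, Rational(1, 2))))) = Add(1040, Mul(-160, I, Pow(2, Rational(1, 2))))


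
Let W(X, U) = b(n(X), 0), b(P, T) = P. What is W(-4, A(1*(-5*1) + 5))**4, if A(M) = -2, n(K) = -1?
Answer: 1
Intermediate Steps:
W(X, U) = -1
W(-4, A(1*(-5*1) + 5))**4 = (-1)**4 = 1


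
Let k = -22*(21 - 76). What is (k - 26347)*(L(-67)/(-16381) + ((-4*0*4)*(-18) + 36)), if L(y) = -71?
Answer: -14825475819/16381 ≈ -9.0504e+5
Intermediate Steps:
k = 1210 (k = -22*(-55) = 1210)
(k - 26347)*(L(-67)/(-16381) + ((-4*0*4)*(-18) + 36)) = (1210 - 26347)*(-71/(-16381) + ((-4*0*4)*(-18) + 36)) = -25137*(-71*(-1/16381) + ((0*4)*(-18) + 36)) = -25137*(71/16381 + (0*(-18) + 36)) = -25137*(71/16381 + (0 + 36)) = -25137*(71/16381 + 36) = -25137*589787/16381 = -14825475819/16381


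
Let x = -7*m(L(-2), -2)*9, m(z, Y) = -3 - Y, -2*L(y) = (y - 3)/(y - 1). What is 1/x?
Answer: 1/63 ≈ 0.015873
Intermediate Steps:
L(y) = -(-3 + y)/(2*(-1 + y)) (L(y) = -(y - 3)/(2*(y - 1)) = -(-3 + y)/(2*(-1 + y)))
x = 63 (x = -7*(-3 - 1*(-2))*9 = -7*(-3 + 2)*9 = -7*(-1)*9 = 7*9 = 63)
1/x = 1/63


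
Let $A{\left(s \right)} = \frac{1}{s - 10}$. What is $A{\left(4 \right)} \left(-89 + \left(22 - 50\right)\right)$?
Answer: $\frac{39}{2} \approx 19.5$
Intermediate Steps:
$A{\left(s \right)} = \frac{1}{-10 + s}$
$A{\left(4 \right)} \left(-89 + \left(22 - 50\right)\right) = \frac{-89 + \left(22 - 50\right)}{-10 + 4} = \frac{-89 - 28}{-6} = \left(- \frac{1}{6}\right) \left(-117\right) = \frac{39}{2}$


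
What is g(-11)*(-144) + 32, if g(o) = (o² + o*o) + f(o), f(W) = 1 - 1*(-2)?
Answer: -35248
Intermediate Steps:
f(W) = 3 (f(W) = 1 + 2 = 3)
g(o) = 3 + 2*o² (g(o) = (o² + o*o) + 3 = (o² + o²) + 3 = 2*o² + 3 = 3 + 2*o²)
g(-11)*(-144) + 32 = (3 + 2*(-11)²)*(-144) + 32 = (3 + 2*121)*(-144) + 32 = (3 + 242)*(-144) + 32 = 245*(-144) + 32 = -35280 + 32 = -35248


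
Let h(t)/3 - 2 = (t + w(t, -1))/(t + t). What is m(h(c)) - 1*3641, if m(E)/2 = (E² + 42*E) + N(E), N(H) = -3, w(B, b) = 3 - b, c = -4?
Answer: -3071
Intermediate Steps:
h(t) = 6 + 3*(4 + t)/(2*t) (h(t) = 6 + 3*((t + (3 - 1*(-1)))/(t + t)) = 6 + 3*((t + (3 + 1))/((2*t))) = 6 + 3*((t + 4)*(1/(2*t))) = 6 + 3*((4 + t)*(1/(2*t))) = 6 + 3*((4 + t)/(2*t)) = 6 + 3*(4 + t)/(2*t))
m(E) = -6 + 2*E² + 84*E (m(E) = 2*((E² + 42*E) - 3) = 2*(-3 + E² + 42*E) = -6 + 2*E² + 84*E)
m(h(c)) - 1*3641 = (-6 + 2*(15/2 + 6/(-4))² + 84*(15/2 + 6/(-4))) - 1*3641 = (-6 + 2*(15/2 + 6*(-¼))² + 84*(15/2 + 6*(-¼))) - 3641 = (-6 + 2*(15/2 - 3/2)² + 84*(15/2 - 3/2)) - 3641 = (-6 + 2*6² + 84*6) - 3641 = (-6 + 2*36 + 504) - 3641 = (-6 + 72 + 504) - 3641 = 570 - 3641 = -3071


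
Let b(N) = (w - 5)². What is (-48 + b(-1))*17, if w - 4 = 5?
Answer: -544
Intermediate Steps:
w = 9 (w = 4 + 5 = 9)
b(N) = 16 (b(N) = (9 - 5)² = 4² = 16)
(-48 + b(-1))*17 = (-48 + 16)*17 = -32*17 = -544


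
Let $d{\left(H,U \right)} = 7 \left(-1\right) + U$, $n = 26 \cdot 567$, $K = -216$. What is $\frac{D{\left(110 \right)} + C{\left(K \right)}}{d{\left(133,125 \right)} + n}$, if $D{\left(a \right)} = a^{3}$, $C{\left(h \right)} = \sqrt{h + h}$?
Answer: $\frac{66550}{743} + \frac{3 i \sqrt{3}}{3715} \approx 89.569 + 0.0013987 i$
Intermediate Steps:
$n = 14742$
$d{\left(H,U \right)} = -7 + U$
$C{\left(h \right)} = \sqrt{2} \sqrt{h}$ ($C{\left(h \right)} = \sqrt{2 h} = \sqrt{2} \sqrt{h}$)
$\frac{D{\left(110 \right)} + C{\left(K \right)}}{d{\left(133,125 \right)} + n} = \frac{110^{3} + \sqrt{2} \sqrt{-216}}{\left(-7 + 125\right) + 14742} = \frac{1331000 + \sqrt{2} \cdot 6 i \sqrt{6}}{118 + 14742} = \frac{1331000 + 12 i \sqrt{3}}{14860} = \left(1331000 + 12 i \sqrt{3}\right) \frac{1}{14860} = \frac{66550}{743} + \frac{3 i \sqrt{3}}{3715}$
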